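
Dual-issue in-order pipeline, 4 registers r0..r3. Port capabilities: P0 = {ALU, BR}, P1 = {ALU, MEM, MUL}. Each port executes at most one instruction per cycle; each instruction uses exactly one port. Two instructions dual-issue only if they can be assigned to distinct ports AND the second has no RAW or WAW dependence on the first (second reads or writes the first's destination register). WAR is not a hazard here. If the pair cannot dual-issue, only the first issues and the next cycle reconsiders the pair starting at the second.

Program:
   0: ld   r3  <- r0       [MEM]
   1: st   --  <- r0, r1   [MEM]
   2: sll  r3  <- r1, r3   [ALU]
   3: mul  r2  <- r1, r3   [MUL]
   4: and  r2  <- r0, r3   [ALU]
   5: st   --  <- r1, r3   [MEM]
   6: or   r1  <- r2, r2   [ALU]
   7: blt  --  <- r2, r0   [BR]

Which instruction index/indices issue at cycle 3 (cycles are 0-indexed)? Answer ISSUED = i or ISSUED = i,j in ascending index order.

#0 head=0: ld.MEM i0 no-port MEM/MEM
#1 head=1: st.MEM/sll.ALU i1+i2 dual
#2 head=3: mul.MUL i3 WAW r2
#3 head=4: and.ALU/st.MEM i4+i5 dual
#4 head=6: or.ALU/blt.BR i6+i7 dual

ISSUED = 4,5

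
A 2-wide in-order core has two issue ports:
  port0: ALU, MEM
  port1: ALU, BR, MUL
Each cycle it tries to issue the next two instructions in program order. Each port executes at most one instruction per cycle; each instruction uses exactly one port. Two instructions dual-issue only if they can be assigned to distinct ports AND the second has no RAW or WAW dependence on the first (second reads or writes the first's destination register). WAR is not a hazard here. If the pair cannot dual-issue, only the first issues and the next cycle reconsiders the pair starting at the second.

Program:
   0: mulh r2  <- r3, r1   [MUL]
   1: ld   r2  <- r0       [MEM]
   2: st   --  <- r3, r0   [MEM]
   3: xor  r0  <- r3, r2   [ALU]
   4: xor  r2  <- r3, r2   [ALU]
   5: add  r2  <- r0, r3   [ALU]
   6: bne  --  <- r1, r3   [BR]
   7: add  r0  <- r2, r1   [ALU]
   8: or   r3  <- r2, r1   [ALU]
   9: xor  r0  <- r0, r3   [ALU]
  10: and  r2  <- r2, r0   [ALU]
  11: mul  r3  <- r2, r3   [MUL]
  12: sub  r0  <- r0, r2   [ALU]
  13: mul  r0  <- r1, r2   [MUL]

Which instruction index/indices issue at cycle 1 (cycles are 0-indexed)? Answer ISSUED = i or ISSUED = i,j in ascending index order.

[0] i0  mulh.MUL  -- WAW r2
[1] i1  ld.MEM  -- no-port MEM/MEM
[2] i2,i3  st.MEM xor.ALU  -- dual
[3] i4  xor.ALU  -- WAW r2
[4] i5,i6  add.ALU bne.BR  -- dual
[5] i7,i8  add.ALU or.ALU  -- dual
[6] i9  xor.ALU  -- RAW r0
[7] i10  and.ALU  -- RAW r2
[8] i11,i12  mul.MUL sub.ALU  -- dual
[9] i13  mul.MUL  -- tail

ISSUED = 1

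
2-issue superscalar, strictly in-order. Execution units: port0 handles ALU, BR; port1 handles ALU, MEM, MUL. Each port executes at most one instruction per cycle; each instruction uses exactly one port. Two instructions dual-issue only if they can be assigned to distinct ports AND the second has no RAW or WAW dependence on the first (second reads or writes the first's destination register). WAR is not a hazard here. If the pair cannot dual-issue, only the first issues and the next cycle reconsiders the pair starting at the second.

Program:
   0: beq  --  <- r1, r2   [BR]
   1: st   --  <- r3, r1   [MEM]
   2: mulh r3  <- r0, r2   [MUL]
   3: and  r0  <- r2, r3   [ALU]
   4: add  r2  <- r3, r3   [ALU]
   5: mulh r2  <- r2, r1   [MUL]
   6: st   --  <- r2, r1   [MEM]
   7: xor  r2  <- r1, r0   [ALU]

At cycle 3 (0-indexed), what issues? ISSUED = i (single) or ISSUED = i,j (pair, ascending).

ISSUED = 5

#0 head=0: beq/st i0&i1 dual
#1 head=2: mulh i2 RAW r3
#2 head=3: and/add i3&i4 dual
#3 head=5: mulh i5 no-port MUL/MEM
#4 head=6: st/xor i6&i7 dual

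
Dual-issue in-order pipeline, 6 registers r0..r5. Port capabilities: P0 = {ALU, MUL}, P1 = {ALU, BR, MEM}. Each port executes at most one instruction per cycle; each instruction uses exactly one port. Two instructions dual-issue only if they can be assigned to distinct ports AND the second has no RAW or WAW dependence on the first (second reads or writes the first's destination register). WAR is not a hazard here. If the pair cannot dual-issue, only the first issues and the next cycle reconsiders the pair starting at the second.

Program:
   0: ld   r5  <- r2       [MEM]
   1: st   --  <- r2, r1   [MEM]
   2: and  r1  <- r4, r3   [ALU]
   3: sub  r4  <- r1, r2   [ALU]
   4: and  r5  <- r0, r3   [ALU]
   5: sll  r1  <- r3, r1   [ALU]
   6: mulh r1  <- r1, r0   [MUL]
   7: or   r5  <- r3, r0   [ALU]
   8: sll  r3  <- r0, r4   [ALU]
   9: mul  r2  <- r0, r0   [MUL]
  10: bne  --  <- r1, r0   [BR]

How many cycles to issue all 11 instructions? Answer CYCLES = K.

CYCLES = 7

[0] i0  ld.MEM  -- no-port MEM/MEM
[1] i1,i2  st.MEM/and.ALU  -- dual
[2] i3,i4  sub.ALU/and.ALU  -- dual
[3] i5  sll.ALU  -- RAW+WAW r1
[4] i6,i7  mulh.MUL/or.ALU  -- dual
[5] i8,i9  sll.ALU/mul.MUL  -- dual
[6] i10  bne.BR  -- tail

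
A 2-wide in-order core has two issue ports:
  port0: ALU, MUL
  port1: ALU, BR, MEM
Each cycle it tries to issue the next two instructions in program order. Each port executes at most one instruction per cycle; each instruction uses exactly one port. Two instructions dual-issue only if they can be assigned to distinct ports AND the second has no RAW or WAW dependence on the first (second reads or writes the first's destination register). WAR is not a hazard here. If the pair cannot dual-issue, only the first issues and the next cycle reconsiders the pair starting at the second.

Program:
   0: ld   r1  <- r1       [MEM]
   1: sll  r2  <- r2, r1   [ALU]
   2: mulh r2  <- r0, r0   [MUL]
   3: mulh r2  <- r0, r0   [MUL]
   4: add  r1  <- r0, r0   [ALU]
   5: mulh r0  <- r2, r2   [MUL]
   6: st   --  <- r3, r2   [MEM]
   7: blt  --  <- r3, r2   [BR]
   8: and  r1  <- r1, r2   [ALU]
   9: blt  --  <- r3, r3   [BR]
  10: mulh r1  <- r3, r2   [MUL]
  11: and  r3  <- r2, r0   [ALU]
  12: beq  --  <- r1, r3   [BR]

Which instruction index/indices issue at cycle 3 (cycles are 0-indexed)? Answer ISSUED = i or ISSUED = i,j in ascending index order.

ISSUED = 3,4

#0 head=0: ld i0 RAW r1
#1 head=1: sll i1 WAW r2
#2 head=2: mulh i2 no-port MUL/MUL
#3 head=3: mulh/add i3/i4 2-wide
#4 head=5: mulh/st i5/i6 2-wide
#5 head=7: blt/and i7/i8 2-wide
#6 head=9: blt/mulh i9/i10 2-wide
#7 head=11: and i11 RAW r3
#8 head=12: beq i12 tail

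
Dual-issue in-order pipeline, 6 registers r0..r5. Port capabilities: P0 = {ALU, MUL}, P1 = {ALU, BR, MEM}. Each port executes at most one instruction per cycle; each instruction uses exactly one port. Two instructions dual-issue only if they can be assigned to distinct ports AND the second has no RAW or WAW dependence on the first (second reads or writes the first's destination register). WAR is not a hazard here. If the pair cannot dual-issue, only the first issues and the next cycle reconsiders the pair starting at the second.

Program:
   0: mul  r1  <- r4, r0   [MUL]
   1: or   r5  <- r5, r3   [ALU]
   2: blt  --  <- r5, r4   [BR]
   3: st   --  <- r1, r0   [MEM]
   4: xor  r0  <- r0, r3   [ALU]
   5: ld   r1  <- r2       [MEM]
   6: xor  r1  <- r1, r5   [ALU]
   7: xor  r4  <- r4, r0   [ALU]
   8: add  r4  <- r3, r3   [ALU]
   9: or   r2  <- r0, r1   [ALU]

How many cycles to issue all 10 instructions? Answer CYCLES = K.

CYCLES = 6

t=0 i0,i1:mul/or ; pair
t=1 i2:blt ; no-port BR/MEM
t=2 i3,i4:st/xor ; pair
t=3 i5:ld ; RAW+WAW r1
t=4 i6,i7:xor/xor ; pair
t=5 i8,i9:add/or ; pair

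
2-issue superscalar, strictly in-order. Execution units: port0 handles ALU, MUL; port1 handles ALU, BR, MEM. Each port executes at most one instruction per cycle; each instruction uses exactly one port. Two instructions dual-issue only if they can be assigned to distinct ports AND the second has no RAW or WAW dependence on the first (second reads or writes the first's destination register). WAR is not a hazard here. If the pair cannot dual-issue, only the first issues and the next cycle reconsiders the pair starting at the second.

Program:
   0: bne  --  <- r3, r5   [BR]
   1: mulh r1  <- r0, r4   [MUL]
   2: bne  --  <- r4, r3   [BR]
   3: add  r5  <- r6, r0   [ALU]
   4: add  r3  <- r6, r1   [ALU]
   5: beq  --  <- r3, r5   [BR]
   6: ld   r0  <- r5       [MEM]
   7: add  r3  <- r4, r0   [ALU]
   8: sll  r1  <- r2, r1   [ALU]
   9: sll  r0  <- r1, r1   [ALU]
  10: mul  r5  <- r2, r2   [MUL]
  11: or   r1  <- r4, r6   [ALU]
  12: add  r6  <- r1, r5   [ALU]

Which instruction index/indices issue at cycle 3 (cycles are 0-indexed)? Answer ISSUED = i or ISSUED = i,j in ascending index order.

ISSUED = 5

c0: i0/i1 bne;mulh  pair
c1: i2/i3 bne;add  pair
c2: i4 add  RAW r3
c3: i5 beq  no-port BR/MEM
c4: i6 ld  RAW r0
c5: i7/i8 add;sll  pair
c6: i9/i10 sll;mul  pair
c7: i11 or  RAW r1
c8: i12 add  tail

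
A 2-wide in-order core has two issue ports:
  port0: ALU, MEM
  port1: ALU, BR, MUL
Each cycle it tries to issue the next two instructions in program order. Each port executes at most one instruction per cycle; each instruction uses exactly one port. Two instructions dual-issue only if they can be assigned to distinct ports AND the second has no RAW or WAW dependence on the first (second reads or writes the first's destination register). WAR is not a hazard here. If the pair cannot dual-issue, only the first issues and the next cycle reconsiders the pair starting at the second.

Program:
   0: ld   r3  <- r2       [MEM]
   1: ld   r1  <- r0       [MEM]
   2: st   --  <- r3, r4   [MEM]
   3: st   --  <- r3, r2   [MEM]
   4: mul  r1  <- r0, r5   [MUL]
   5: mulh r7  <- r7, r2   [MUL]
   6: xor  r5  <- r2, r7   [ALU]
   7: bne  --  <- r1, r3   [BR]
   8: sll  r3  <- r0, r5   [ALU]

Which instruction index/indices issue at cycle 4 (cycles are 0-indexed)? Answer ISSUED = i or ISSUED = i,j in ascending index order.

#0 head=0: ld i0 no-port MEM/MEM
#1 head=1: ld i1 no-port MEM/MEM
#2 head=2: st i2 no-port MEM/MEM
#3 head=3: st/mul i3&i4 dual
#4 head=5: mulh i5 RAW r7
#5 head=6: xor/bne i6&i7 dual
#6 head=8: sll i8 tail

ISSUED = 5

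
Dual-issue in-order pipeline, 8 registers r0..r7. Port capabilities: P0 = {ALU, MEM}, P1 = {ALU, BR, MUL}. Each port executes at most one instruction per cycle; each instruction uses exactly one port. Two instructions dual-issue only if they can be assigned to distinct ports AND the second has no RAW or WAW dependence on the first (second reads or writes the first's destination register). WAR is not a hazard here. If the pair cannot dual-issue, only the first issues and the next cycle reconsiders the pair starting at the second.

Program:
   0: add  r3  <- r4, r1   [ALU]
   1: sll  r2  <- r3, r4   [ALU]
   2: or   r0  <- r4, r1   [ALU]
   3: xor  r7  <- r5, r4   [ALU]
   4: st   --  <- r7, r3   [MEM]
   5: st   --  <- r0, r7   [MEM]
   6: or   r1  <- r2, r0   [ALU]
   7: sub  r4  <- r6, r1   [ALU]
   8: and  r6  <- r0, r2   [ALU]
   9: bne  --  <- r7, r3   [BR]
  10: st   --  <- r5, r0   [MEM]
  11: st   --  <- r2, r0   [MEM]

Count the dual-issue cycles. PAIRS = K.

0. add @i0  | RAW r3
1. sll or @i1&i2  | pair
2. xor @i3  | RAW r7
3. st @i4  | no-port MEM/MEM
4. st or @i5&i6  | pair
5. sub and @i7&i8  | pair
6. bne st @i9&i10  | pair
7. st @i11  | tail

PAIRS = 4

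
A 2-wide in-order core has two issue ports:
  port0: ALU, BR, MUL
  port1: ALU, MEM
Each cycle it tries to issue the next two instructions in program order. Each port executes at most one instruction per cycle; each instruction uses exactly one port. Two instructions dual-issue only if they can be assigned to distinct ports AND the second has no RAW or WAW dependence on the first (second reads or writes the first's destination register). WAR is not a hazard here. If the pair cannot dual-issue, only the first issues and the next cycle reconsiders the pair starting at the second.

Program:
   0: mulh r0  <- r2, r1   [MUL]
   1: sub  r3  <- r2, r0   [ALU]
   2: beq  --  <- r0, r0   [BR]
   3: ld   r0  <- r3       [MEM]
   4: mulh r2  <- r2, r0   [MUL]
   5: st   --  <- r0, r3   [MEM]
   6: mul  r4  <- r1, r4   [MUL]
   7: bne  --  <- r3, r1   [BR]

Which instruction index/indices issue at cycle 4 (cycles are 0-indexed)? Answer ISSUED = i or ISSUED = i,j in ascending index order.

0. mulh @i0  | RAW r0
1. sub;beq @i1+i2  | pair
2. ld @i3  | RAW r0
3. mulh;st @i4+i5  | pair
4. mul @i6  | no-port MUL/BR
5. bne @i7  | tail

ISSUED = 6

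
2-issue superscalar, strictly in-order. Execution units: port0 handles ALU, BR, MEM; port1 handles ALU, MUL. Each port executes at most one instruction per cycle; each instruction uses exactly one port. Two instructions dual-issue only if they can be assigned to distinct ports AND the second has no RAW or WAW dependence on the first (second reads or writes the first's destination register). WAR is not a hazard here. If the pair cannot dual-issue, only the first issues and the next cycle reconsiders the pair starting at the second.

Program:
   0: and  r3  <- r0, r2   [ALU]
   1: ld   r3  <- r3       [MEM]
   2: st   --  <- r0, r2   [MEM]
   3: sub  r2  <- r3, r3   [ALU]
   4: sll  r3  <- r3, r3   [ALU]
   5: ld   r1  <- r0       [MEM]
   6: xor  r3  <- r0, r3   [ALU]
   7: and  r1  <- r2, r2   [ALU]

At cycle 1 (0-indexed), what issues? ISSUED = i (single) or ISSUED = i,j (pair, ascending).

[0] i0  and  -- RAW+WAW r3
[1] i1  ld  -- no-port MEM/MEM
[2] i2+i3  st;sub  -- 2-wide
[3] i4+i5  sll;ld  -- 2-wide
[4] i6+i7  xor;and  -- 2-wide

ISSUED = 1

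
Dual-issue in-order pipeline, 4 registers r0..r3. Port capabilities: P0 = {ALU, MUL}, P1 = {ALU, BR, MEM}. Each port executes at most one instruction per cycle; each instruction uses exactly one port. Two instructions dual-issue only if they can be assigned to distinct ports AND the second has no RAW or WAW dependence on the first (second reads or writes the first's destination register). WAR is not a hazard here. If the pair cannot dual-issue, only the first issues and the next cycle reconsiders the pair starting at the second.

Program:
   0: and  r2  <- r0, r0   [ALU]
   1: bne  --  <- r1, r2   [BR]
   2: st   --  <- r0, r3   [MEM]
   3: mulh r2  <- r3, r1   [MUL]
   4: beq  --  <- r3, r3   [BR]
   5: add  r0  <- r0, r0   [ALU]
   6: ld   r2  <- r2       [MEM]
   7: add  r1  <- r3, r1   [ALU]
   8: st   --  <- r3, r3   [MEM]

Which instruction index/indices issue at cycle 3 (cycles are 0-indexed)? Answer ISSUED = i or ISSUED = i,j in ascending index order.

  cy0 -> i0 (and.ALU) RAW r2
  cy1 -> i1 (bne.BR) no-port BR/MEM
  cy2 -> i2&i3 (st.MEM/mulh.MUL) 2-wide
  cy3 -> i4&i5 (beq.BR/add.ALU) 2-wide
  cy4 -> i6&i7 (ld.MEM/add.ALU) 2-wide
  cy5 -> i8 (st.MEM) tail

ISSUED = 4,5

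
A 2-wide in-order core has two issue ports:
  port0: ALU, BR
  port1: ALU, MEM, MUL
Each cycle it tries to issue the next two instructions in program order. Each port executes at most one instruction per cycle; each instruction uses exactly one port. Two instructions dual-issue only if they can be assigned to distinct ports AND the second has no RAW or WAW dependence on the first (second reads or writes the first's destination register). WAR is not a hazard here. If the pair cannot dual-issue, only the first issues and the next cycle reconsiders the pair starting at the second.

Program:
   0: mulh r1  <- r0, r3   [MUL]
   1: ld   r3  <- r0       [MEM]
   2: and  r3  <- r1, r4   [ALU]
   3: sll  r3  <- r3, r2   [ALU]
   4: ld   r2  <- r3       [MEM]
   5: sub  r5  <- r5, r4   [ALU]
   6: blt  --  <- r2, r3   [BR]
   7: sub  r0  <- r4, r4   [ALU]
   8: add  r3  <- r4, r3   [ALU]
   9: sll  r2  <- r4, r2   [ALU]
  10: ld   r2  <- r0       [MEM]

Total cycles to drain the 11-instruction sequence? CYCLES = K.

CYCLES = 8

#0 head=0: mulh.MUL i0 no-port MUL/MEM
#1 head=1: ld.MEM i1 WAW r3
#2 head=2: and.ALU i2 RAW+WAW r3
#3 head=3: sll.ALU i3 RAW r3
#4 head=4: ld.MEM+sub.ALU i4+i5 2-wide
#5 head=6: blt.BR+sub.ALU i6+i7 2-wide
#6 head=8: add.ALU+sll.ALU i8+i9 2-wide
#7 head=10: ld.MEM i10 tail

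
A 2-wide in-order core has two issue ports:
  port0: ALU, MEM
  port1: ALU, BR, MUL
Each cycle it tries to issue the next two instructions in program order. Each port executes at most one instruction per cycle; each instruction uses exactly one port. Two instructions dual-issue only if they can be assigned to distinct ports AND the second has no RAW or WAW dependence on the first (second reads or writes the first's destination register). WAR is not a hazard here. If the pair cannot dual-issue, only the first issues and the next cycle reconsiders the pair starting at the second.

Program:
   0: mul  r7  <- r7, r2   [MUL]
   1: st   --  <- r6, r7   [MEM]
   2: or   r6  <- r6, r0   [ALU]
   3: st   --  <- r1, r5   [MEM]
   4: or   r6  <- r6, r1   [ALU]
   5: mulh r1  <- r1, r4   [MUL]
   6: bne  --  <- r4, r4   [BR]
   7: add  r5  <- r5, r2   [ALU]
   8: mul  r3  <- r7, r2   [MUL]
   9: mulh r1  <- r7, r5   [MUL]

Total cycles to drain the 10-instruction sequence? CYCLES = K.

#0 head=0: mul i0 RAW r7
#1 head=1: st/or i1&i2 dual
#2 head=3: st/or i3&i4 dual
#3 head=5: mulh i5 no-port MUL/BR
#4 head=6: bne/add i6&i7 dual
#5 head=8: mul i8 no-port MUL/MUL
#6 head=9: mulh i9 tail

CYCLES = 7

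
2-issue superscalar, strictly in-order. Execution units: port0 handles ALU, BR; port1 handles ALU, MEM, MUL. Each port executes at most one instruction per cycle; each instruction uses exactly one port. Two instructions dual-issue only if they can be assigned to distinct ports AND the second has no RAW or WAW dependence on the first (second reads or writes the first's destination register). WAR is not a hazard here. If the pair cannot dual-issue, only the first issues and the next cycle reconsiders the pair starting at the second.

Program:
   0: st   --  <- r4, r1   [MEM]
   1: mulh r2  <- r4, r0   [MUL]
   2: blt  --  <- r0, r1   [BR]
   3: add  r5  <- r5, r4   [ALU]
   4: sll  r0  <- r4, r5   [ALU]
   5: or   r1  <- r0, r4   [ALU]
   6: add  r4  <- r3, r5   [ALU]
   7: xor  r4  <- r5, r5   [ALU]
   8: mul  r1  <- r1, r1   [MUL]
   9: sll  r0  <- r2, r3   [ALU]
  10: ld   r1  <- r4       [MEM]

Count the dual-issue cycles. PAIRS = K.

#0 head=0: st i0 no-port MEM/MUL
#1 head=1: mulh+blt i1/i2 dual
#2 head=3: add i3 RAW r5
#3 head=4: sll i4 RAW r0
#4 head=5: or+add i5/i6 dual
#5 head=7: xor+mul i7/i8 dual
#6 head=9: sll+ld i9/i10 dual

PAIRS = 4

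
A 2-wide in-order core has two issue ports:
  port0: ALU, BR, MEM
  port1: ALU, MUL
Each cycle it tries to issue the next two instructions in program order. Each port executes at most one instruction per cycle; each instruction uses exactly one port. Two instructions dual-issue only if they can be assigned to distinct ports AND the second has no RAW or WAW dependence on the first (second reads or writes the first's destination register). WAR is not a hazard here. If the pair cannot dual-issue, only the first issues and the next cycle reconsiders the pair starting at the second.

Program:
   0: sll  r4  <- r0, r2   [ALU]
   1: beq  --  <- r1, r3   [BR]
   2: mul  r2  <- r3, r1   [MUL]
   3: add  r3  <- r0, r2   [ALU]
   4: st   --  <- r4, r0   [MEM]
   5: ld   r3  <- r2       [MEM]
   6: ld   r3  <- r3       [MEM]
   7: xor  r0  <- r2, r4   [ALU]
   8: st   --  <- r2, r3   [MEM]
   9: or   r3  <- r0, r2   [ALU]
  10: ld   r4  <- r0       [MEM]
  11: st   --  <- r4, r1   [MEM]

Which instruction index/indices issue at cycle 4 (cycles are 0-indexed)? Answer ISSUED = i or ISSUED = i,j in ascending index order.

[0] i0,i1  sll.ALU;beq.BR  -- dual
[1] i2  mul.MUL  -- RAW r2
[2] i3,i4  add.ALU;st.MEM  -- dual
[3] i5  ld.MEM  -- no-port MEM/MEM
[4] i6,i7  ld.MEM;xor.ALU  -- dual
[5] i8,i9  st.MEM;or.ALU  -- dual
[6] i10  ld.MEM  -- no-port MEM/MEM
[7] i11  st.MEM  -- tail

ISSUED = 6,7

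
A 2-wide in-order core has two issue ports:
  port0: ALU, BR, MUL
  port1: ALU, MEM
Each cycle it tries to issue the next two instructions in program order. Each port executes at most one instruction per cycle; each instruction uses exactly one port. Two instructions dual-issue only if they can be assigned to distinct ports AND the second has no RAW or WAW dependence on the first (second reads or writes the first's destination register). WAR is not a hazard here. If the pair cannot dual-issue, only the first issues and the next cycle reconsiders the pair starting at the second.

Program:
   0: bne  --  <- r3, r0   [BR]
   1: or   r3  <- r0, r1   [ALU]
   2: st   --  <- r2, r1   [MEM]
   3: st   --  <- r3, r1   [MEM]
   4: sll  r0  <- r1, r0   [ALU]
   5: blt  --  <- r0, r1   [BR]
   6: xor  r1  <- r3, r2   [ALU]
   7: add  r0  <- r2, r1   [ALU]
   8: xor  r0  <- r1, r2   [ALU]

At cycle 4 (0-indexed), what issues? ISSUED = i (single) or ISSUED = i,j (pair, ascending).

ISSUED = 7

[0] i0/i1  bne.BR or.ALU  -- 2-wide
[1] i2  st.MEM  -- no-port MEM/MEM
[2] i3/i4  st.MEM sll.ALU  -- 2-wide
[3] i5/i6  blt.BR xor.ALU  -- 2-wide
[4] i7  add.ALU  -- WAW r0
[5] i8  xor.ALU  -- tail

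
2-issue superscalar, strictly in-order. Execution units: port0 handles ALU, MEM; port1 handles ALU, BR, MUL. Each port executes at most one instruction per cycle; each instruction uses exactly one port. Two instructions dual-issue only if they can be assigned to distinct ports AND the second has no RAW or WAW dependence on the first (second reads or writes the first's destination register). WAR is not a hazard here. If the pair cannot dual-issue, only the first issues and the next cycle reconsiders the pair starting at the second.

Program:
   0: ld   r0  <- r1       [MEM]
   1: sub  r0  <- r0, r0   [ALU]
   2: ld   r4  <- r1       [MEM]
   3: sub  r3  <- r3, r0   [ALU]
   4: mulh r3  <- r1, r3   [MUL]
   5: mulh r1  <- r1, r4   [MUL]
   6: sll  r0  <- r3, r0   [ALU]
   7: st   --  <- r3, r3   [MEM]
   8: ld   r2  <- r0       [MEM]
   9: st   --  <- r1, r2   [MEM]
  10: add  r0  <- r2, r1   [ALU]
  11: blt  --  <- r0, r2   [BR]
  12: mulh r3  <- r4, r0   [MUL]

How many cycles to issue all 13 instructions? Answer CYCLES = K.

CYCLES = 10

c0: i0 ld  RAW+WAW r0
c1: i1&i2 sub ld  2-wide
c2: i3 sub  RAW+WAW r3
c3: i4 mulh  no-port MUL/MUL
c4: i5&i6 mulh sll  2-wide
c5: i7 st  no-port MEM/MEM
c6: i8 ld  no-port MEM/MEM
c7: i9&i10 st add  2-wide
c8: i11 blt  no-port BR/MUL
c9: i12 mulh  tail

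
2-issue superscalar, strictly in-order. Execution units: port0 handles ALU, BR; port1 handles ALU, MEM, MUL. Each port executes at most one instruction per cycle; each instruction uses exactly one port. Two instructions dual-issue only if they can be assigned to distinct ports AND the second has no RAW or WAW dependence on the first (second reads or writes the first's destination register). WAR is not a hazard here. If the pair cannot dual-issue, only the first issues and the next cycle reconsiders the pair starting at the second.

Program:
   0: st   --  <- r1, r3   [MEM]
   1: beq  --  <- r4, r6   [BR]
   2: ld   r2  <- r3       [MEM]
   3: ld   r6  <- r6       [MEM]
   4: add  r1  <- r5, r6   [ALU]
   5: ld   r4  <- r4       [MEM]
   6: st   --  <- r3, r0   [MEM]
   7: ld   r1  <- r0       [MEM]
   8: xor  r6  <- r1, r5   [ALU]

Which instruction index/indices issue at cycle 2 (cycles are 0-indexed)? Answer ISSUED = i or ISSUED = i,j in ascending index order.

#0 head=0: st.MEM/beq.BR i0&i1 pair
#1 head=2: ld.MEM i2 no-port MEM/MEM
#2 head=3: ld.MEM i3 RAW r6
#3 head=4: add.ALU/ld.MEM i4&i5 pair
#4 head=6: st.MEM i6 no-port MEM/MEM
#5 head=7: ld.MEM i7 RAW r1
#6 head=8: xor.ALU i8 tail

ISSUED = 3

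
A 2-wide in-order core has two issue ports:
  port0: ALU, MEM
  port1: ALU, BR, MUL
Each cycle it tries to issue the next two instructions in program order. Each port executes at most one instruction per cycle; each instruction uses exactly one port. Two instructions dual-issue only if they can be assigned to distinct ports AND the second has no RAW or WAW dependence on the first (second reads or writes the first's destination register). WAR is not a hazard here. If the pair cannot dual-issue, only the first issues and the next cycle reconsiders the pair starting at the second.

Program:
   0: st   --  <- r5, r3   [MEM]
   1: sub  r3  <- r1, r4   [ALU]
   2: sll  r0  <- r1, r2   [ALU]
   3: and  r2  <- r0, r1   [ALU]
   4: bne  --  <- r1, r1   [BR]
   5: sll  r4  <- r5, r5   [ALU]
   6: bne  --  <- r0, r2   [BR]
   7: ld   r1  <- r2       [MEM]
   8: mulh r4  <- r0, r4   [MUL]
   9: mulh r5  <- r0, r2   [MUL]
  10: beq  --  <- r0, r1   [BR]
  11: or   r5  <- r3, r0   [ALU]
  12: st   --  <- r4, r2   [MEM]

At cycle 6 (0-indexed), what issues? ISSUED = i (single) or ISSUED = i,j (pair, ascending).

0. st/sub @i0+i1  | dual
1. sll @i2  | RAW r0
2. and/bne @i3+i4  | dual
3. sll/bne @i5+i6  | dual
4. ld/mulh @i7+i8  | dual
5. mulh @i9  | no-port MUL/BR
6. beq/or @i10+i11  | dual
7. st @i12  | tail

ISSUED = 10,11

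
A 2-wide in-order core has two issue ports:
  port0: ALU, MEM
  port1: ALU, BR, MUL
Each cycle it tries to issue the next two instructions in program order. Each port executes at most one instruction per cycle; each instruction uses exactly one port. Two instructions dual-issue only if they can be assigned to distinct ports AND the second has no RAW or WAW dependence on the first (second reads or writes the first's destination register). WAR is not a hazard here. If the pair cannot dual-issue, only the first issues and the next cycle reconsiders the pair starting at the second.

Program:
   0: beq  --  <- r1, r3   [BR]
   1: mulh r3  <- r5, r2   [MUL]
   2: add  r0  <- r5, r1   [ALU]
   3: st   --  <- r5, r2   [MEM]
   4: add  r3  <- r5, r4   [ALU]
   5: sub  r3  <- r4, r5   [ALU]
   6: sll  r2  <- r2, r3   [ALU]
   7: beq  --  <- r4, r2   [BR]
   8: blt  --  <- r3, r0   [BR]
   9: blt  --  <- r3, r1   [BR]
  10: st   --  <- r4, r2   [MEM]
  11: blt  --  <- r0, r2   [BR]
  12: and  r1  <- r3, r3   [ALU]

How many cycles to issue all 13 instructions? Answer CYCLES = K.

#0 head=0: beq.BR i0 no-port BR/MUL
#1 head=1: mulh.MUL add.ALU i1+i2 dual
#2 head=3: st.MEM add.ALU i3+i4 dual
#3 head=5: sub.ALU i5 RAW r3
#4 head=6: sll.ALU i6 RAW r2
#5 head=7: beq.BR i7 no-port BR/BR
#6 head=8: blt.BR i8 no-port BR/BR
#7 head=9: blt.BR st.MEM i9+i10 dual
#8 head=11: blt.BR and.ALU i11+i12 dual

CYCLES = 9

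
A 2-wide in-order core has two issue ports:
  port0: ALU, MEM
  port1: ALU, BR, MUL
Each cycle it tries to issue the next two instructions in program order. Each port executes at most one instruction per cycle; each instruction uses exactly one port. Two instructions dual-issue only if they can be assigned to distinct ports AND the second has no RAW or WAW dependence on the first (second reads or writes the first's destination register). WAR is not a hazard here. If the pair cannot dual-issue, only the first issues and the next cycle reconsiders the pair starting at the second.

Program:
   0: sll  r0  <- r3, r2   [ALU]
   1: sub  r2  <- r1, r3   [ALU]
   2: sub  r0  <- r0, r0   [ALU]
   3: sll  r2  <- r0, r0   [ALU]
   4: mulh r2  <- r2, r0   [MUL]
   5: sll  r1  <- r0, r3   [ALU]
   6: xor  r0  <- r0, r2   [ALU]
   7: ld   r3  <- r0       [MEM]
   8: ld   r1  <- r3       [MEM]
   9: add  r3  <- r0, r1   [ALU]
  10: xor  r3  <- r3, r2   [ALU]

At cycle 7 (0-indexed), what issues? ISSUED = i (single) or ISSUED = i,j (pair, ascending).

ISSUED = 9

[0] i0,i1  sll+sub  -- 2-wide
[1] i2  sub  -- RAW r0
[2] i3  sll  -- RAW+WAW r2
[3] i4,i5  mulh+sll  -- 2-wide
[4] i6  xor  -- RAW r0
[5] i7  ld  -- no-port MEM/MEM
[6] i8  ld  -- RAW r1
[7] i9  add  -- RAW+WAW r3
[8] i10  xor  -- tail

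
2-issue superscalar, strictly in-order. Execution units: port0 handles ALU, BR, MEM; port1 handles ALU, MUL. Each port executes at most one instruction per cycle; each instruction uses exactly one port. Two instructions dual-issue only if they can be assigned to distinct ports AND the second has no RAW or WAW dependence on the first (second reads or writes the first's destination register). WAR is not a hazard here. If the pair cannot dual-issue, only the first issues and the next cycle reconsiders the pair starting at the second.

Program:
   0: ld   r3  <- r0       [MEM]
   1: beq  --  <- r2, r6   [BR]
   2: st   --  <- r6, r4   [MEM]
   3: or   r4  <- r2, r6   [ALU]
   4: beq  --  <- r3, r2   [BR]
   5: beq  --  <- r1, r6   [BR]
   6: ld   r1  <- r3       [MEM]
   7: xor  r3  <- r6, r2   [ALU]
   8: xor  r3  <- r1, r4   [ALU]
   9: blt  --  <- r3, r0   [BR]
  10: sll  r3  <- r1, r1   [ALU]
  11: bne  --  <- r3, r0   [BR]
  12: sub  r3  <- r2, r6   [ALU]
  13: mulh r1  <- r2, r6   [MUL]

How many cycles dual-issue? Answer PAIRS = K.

  cy0 -> i0 (ld) no-port MEM/BR
  cy1 -> i1 (beq) no-port BR/MEM
  cy2 -> i2,i3 (st/or) 2-wide
  cy3 -> i4 (beq) no-port BR/BR
  cy4 -> i5 (beq) no-port BR/MEM
  cy5 -> i6,i7 (ld/xor) 2-wide
  cy6 -> i8 (xor) RAW r3
  cy7 -> i9,i10 (blt/sll) 2-wide
  cy8 -> i11,i12 (bne/sub) 2-wide
  cy9 -> i13 (mulh) tail

PAIRS = 4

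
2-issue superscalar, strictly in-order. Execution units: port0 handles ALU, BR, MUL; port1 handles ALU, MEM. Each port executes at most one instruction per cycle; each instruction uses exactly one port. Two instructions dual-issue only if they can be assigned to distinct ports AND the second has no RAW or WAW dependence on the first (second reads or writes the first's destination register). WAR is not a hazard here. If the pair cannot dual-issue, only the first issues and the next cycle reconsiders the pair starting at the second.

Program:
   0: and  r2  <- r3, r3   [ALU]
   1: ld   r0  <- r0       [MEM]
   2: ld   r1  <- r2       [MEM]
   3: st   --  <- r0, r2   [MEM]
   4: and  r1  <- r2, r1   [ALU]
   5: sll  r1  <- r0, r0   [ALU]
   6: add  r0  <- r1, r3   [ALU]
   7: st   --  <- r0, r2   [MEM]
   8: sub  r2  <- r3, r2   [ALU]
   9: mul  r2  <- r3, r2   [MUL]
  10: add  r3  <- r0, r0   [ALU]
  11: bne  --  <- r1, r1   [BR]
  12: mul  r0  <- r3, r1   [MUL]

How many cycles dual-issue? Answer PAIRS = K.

PAIRS = 4

  cy0 -> i0+i1 (and+ld) pair
  cy1 -> i2 (ld) no-port MEM/MEM
  cy2 -> i3+i4 (st+and) pair
  cy3 -> i5 (sll) RAW r1
  cy4 -> i6 (add) RAW r0
  cy5 -> i7+i8 (st+sub) pair
  cy6 -> i9+i10 (mul+add) pair
  cy7 -> i11 (bne) no-port BR/MUL
  cy8 -> i12 (mul) tail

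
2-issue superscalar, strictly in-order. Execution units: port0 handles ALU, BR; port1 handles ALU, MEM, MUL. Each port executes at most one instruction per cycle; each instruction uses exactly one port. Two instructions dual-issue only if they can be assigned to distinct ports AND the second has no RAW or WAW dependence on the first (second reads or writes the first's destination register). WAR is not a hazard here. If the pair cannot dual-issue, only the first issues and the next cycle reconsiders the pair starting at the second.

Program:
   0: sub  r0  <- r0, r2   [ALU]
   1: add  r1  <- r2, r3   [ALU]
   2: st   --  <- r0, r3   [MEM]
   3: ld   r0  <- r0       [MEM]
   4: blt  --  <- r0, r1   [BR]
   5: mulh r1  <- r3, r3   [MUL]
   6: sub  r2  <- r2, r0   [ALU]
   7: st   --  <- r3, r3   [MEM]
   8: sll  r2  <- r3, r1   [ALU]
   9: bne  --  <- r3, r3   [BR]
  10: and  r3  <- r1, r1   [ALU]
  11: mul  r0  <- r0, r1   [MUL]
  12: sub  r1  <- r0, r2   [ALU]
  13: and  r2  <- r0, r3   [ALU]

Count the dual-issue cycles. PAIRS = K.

[0] i0&i1  sub.ALU/add.ALU  -- dual
[1] i2  st.MEM  -- no-port MEM/MEM
[2] i3  ld.MEM  -- RAW r0
[3] i4&i5  blt.BR/mulh.MUL  -- dual
[4] i6&i7  sub.ALU/st.MEM  -- dual
[5] i8&i9  sll.ALU/bne.BR  -- dual
[6] i10&i11  and.ALU/mul.MUL  -- dual
[7] i12&i13  sub.ALU/and.ALU  -- dual

PAIRS = 6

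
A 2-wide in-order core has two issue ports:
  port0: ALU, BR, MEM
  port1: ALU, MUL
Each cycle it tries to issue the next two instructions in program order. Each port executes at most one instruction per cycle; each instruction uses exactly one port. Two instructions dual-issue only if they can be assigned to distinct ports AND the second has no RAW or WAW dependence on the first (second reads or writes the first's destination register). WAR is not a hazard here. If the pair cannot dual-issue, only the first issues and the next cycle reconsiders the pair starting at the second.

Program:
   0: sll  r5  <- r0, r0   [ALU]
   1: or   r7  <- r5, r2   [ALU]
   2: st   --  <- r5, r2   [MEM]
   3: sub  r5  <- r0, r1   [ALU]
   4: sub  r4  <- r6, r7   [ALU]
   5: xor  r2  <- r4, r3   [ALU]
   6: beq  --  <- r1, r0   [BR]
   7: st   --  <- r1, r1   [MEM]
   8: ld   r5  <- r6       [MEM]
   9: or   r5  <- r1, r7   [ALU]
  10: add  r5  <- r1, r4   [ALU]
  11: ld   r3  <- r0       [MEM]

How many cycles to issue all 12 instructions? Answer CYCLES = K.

CYCLES = 8

0. sll.ALU @i0  | RAW r5
1. or.ALU st.MEM @i1+i2  | 2-wide
2. sub.ALU sub.ALU @i3+i4  | 2-wide
3. xor.ALU beq.BR @i5+i6  | 2-wide
4. st.MEM @i7  | no-port MEM/MEM
5. ld.MEM @i8  | WAW r5
6. or.ALU @i9  | WAW r5
7. add.ALU ld.MEM @i10+i11  | 2-wide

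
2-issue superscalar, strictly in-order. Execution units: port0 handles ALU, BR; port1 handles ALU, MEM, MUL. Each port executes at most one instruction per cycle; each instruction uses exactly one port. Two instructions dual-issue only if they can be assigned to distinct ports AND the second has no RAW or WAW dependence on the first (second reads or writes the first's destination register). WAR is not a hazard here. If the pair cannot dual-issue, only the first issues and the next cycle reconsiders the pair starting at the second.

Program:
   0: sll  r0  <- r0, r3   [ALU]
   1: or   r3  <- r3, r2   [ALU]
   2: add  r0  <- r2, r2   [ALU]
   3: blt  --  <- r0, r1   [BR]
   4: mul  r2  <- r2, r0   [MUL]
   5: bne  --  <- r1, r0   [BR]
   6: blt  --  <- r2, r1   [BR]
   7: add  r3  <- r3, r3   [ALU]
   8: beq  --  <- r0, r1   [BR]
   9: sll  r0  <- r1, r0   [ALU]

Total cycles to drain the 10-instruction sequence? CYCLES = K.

CYCLES = 6

0. sll+or @i0/i1  | 2-wide
1. add @i2  | RAW r0
2. blt+mul @i3/i4  | 2-wide
3. bne @i5  | no-port BR/BR
4. blt+add @i6/i7  | 2-wide
5. beq+sll @i8/i9  | 2-wide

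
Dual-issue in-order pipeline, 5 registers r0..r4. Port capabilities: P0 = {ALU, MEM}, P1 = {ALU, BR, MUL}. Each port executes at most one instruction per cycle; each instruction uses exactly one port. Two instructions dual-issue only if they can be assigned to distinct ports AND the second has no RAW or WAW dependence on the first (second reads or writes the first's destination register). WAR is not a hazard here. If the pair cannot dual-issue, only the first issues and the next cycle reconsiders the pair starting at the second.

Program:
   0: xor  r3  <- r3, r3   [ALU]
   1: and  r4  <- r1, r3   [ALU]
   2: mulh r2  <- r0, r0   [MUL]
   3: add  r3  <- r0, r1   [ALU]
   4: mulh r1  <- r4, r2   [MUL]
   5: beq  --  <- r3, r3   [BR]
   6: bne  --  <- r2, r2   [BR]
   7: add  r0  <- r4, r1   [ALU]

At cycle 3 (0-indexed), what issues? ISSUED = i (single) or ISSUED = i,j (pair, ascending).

ISSUED = 5

#0 head=0: xor.ALU i0 RAW r3
#1 head=1: and.ALU;mulh.MUL i1/i2 2-wide
#2 head=3: add.ALU;mulh.MUL i3/i4 2-wide
#3 head=5: beq.BR i5 no-port BR/BR
#4 head=6: bne.BR;add.ALU i6/i7 2-wide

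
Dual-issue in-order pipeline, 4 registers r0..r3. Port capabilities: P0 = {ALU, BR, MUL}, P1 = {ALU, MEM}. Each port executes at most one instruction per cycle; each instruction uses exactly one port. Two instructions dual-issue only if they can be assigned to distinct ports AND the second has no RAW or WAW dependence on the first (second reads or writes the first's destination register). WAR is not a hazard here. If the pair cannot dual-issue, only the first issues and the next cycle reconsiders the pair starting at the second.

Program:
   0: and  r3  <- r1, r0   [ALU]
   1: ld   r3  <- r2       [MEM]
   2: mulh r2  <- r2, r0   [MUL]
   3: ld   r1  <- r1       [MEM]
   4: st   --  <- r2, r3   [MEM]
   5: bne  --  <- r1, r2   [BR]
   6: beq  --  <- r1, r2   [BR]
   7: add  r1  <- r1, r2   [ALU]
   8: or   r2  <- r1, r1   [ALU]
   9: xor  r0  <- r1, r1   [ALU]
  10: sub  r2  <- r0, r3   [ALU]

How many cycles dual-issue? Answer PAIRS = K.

c0: i0 and  WAW r3
c1: i1&i2 ld;mulh  dual
c2: i3 ld  no-port MEM/MEM
c3: i4&i5 st;bne  dual
c4: i6&i7 beq;add  dual
c5: i8&i9 or;xor  dual
c6: i10 sub  tail

PAIRS = 4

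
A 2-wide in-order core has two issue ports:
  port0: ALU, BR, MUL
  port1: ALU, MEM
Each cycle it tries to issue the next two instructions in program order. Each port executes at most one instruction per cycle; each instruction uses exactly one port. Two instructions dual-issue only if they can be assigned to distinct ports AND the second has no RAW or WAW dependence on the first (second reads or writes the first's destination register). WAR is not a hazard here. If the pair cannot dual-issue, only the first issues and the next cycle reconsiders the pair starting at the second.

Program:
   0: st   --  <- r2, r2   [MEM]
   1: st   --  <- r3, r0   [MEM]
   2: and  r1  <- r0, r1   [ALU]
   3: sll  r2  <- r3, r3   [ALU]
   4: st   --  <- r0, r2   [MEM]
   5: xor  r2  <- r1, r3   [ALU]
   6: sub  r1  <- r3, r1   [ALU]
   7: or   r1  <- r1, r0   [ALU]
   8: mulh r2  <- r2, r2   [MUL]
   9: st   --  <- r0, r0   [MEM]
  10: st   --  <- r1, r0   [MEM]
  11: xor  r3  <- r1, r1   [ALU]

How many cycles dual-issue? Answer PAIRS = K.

[0] i0  st.MEM  -- no-port MEM/MEM
[1] i1/i2  st.MEM and.ALU  -- pair
[2] i3  sll.ALU  -- RAW r2
[3] i4/i5  st.MEM xor.ALU  -- pair
[4] i6  sub.ALU  -- RAW+WAW r1
[5] i7/i8  or.ALU mulh.MUL  -- pair
[6] i9  st.MEM  -- no-port MEM/MEM
[7] i10/i11  st.MEM xor.ALU  -- pair

PAIRS = 4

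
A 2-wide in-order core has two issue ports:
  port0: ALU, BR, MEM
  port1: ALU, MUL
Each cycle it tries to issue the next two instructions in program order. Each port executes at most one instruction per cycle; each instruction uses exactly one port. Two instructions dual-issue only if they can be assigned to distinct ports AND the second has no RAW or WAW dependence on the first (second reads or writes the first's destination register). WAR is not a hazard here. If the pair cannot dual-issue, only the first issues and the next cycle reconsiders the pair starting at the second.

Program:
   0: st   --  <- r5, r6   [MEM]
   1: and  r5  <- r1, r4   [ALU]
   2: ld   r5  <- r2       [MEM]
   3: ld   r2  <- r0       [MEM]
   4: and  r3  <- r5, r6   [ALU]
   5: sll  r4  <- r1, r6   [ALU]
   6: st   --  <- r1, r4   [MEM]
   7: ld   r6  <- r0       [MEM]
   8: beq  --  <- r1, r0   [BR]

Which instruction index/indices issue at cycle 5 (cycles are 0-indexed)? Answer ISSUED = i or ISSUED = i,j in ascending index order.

ISSUED = 7

  cy0 -> i0+i1 (st;and) pair
  cy1 -> i2 (ld) no-port MEM/MEM
  cy2 -> i3+i4 (ld;and) pair
  cy3 -> i5 (sll) RAW r4
  cy4 -> i6 (st) no-port MEM/MEM
  cy5 -> i7 (ld) no-port MEM/BR
  cy6 -> i8 (beq) tail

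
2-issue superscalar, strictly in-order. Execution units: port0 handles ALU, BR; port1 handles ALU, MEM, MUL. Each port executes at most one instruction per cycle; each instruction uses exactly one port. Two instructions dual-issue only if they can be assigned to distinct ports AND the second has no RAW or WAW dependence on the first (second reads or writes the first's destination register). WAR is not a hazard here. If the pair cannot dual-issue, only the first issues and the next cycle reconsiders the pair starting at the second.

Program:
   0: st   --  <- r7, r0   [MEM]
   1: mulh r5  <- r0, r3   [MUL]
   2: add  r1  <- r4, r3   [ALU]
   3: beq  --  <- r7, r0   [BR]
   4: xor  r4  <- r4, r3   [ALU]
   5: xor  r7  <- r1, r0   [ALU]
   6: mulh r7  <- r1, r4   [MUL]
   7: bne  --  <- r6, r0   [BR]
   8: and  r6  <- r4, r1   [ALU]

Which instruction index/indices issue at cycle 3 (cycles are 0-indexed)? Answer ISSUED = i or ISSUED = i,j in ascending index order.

t=0 i0:st.MEM ; no-port MEM/MUL
t=1 i1+i2:mulh.MUL;add.ALU ; dual
t=2 i3+i4:beq.BR;xor.ALU ; dual
t=3 i5:xor.ALU ; WAW r7
t=4 i6+i7:mulh.MUL;bne.BR ; dual
t=5 i8:and.ALU ; tail

ISSUED = 5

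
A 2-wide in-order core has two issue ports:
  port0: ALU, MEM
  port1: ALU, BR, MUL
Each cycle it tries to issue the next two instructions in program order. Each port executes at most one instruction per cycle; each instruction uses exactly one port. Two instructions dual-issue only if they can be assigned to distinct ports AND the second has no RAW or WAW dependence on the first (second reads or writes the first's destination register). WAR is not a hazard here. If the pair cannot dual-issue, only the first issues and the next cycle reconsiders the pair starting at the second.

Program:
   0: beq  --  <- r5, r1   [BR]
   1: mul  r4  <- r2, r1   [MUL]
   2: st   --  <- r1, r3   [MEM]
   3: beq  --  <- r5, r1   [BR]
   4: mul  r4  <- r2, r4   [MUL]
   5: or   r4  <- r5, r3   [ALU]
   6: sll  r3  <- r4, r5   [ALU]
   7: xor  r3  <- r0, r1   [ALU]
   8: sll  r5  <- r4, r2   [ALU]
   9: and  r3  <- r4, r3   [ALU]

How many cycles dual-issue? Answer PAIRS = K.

PAIRS = 2

[0] i0  beq  -- no-port BR/MUL
[1] i1/i2  mul;st  -- pair
[2] i3  beq  -- no-port BR/MUL
[3] i4  mul  -- WAW r4
[4] i5  or  -- RAW r4
[5] i6  sll  -- WAW r3
[6] i7/i8  xor;sll  -- pair
[7] i9  and  -- tail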